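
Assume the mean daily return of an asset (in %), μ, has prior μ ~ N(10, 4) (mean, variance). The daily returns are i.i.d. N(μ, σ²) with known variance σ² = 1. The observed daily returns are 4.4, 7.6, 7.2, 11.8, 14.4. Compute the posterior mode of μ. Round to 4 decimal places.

n = 5; x̄ = (4.4 + 7.6 + 7.2 + 11.8 + 14.4)/5 = 45.4/5 = 9.08.
For a Normal prior and Normal likelihood with known variance, the posterior is Normal; its mode equals its mean, the precision-weighted average.
Prior precision 1/σ₀² = 1/4 = 0.25; data precision n/σ² = 5/1 = 5.
μ̂ = (0.25·10 + 5·9.08) / (0.25 + 5) = 47.9/5.25 = 958/105 ≈ 9.1238.

μ̂_MAP = 9.1238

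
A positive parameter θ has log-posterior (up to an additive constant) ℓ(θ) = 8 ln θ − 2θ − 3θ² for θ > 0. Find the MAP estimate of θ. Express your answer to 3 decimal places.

θ̂_MAP = 1.000

ℓ'(θ) = 8/θ − 2 − 6θ. Setting this to zero and multiplying by θ: 6θ² + 2θ − 8 = 0.
θ = (−2 + √(2² + 4·6·8)) / (2·6) = (−2 + √196) / 12 = (−2 + 14)/12 = 1.
ℓ''(θ) = −8/θ² − 6 < 0, confirming a maximum.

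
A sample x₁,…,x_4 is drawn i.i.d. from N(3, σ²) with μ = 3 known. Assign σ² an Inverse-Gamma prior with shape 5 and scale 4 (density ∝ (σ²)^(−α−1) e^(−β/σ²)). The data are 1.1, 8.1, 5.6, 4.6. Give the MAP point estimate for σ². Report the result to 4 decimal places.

Sum of squared deviations about the known mean: SS = (1.1−3)² + (8.1−3)² + (5.6−3)² + (4.6−3)² = 38.94.
The Normal likelihood contributes (σ²)^(−n/2) exp(−SS/(2σ²)), so the posterior is Inverse-Gamma(α + n/2, β + SS/2) = Inverse-Gamma(7, 23.47).
The mode of Inverse-Gamma(a, b) is b/(a+1) = 23.47/8 ≈ 2.9338.

σ̂²_MAP = 2.9338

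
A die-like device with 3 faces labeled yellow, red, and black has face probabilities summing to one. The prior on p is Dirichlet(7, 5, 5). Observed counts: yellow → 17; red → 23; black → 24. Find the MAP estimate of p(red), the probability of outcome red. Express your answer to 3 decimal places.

MAP estimate of p(red) = 0.346

The posterior is Dirichlet(αᵢ + nᵢ) = Dirichlet(24, 28, 29).
For a Dirichlet(a₁,…,a_K) with all aᵢ > 1, the mode has j-th component (aⱼ − 1)/(Σaᵢ − K).
Here Σaᵢ = 81 and K = 3, so p(red) = (28 − 1)/(81 − 3) = 27/78 ≈ 0.346.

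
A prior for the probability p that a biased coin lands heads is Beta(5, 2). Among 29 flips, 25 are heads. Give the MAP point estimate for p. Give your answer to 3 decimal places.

Prior: Beta(5, 2).
Data: 25 successes in 29 trials. The binomial likelihood contributes p^25(1−p)^4, so the posterior is Beta(5+25, 2+4) = Beta(30, 6).
For Beta(a, b) with a, b > 1 the mode is (a−1)/(a+b−2) = 29/34 ≈ 0.853.

p̂_MAP = 0.853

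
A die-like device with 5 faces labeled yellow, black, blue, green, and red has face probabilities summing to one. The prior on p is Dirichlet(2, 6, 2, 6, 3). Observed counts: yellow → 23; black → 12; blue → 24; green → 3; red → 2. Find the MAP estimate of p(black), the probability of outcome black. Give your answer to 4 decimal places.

MAP estimate of p(black) = 0.2179

The posterior is Dirichlet(αᵢ + nᵢ) = Dirichlet(25, 18, 26, 9, 5).
For a Dirichlet(a₁,…,a_K) with all aᵢ > 1, the mode has j-th component (aⱼ − 1)/(Σaᵢ − K).
Here Σaᵢ = 83 and K = 5, so p(black) = (18 − 1)/(83 − 5) = 17/78 ≈ 0.2179.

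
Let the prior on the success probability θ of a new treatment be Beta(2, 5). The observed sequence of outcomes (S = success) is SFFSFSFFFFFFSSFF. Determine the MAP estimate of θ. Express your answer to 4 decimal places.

Prior: Beta(2, 5).
Data: 5 successes in 16 trials (from the sequence). The binomial likelihood contributes θ^5(1−θ)^11, so the posterior is Beta(2+5, 5+11) = Beta(7, 16).
For Beta(a, b) with a, b > 1 the mode is (a−1)/(a+b−2) = 6/21 ≈ 0.2857.

θ̂_MAP = 0.2857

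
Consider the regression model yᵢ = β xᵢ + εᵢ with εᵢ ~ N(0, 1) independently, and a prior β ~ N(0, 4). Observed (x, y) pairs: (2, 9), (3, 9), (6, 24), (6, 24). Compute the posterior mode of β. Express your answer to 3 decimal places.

β̂_MAP = 3.906

log p(β | y) = −Σ(yᵢ − βxᵢ)²/(2·1) − β²/(2·4) + const.
Setting the derivative to zero: Σxᵢ(yᵢ − βxᵢ)/1 − β/4 = 0, so β = Σxᵢyᵢ / (Σxᵢ² + σ²/τ²).
Σxᵢyᵢ = 2·9 + 3·9 + 6·24 + 6·24 = 333; Σxᵢ² = 85; σ²/τ² = 0.25.
β̂_MAP = 333 / (85 + 0.25) = 333/85.25 ≈ 3.906.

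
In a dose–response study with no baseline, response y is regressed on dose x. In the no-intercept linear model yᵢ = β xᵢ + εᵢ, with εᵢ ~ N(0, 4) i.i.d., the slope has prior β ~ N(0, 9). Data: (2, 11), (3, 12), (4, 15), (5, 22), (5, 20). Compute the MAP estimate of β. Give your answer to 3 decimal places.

log p(β | y) = −Σ(yᵢ − βxᵢ)²/(2·4) − β²/(2·9) + const.
Setting the derivative to zero: Σxᵢ(yᵢ − βxᵢ)/4 − β/9 = 0, so β = Σxᵢyᵢ / (Σxᵢ² + σ²/τ²).
Σxᵢyᵢ = 2·11 + 3·12 + 4·15 + 5·22 + 5·20 = 328; Σxᵢ² = 79; σ²/τ² = 4/9.
β̂_MAP = 328 / (79 + 4/9) = 328/(715/9) = 2952/715 ≈ 4.129.

β̂_MAP = 4.129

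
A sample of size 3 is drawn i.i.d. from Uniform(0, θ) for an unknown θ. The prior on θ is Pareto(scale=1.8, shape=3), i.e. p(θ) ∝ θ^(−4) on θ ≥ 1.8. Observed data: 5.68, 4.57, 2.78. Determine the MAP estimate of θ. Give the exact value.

θ̂_MAP = 5.68

The Uniform(0, θ) likelihood is θ^(−n) for θ ≥ max(xᵢ), zero otherwise. Here max(xᵢ) = 5.68.
Posterior ∝ θ^(−4) · θ^(−3) = θ^(−7) on θ ≥ max(1.8, 5.68) = 5.68.
This density is strictly decreasing in θ, so the posterior mode lies at the lower boundary of the support.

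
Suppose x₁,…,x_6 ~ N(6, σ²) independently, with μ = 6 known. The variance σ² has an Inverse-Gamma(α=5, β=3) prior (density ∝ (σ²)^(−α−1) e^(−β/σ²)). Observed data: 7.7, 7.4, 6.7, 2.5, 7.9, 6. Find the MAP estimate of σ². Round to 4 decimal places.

Sum of squared deviations about the known mean: SS = (7.7−6)² + (7.4−6)² + (6.7−6)² + (2.5−6)² + (7.9−6)² + (6−6)² = 21.2.
The Normal likelihood contributes (σ²)^(−n/2) exp(−SS/(2σ²)), so the posterior is Inverse-Gamma(α + n/2, β + SS/2) = Inverse-Gamma(8, 13.6).
The mode of Inverse-Gamma(a, b) is b/(a+1) = 13.6/9 ≈ 1.5111.

σ̂²_MAP = 1.5111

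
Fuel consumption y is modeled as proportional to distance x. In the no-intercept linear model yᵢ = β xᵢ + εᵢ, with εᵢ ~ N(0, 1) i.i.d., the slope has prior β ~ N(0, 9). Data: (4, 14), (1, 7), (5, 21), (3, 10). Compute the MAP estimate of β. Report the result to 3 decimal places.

log p(β | y) = −Σ(yᵢ − βxᵢ)²/(2·1) − β²/(2·9) + const.
Setting the derivative to zero: Σxᵢ(yᵢ − βxᵢ)/1 − β/9 = 0, so β = Σxᵢyᵢ / (Σxᵢ² + σ²/τ²).
Σxᵢyᵢ = 4·14 + 1·7 + 5·21 + 3·10 = 198; Σxᵢ² = 51; σ²/τ² = 1/9.
β̂_MAP = 198 / (51 + 1/9) = 198/(460/9) = 891/230 ≈ 3.874.

β̂_MAP = 3.874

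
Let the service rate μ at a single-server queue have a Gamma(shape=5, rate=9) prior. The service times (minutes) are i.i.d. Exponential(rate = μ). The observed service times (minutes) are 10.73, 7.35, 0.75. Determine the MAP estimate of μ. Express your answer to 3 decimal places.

The Exponential(rate=μ) likelihood is ∝ μ^n e^(−μΣtᵢ). Here n = 3 and Σtᵢ = 10.73 + 7.35 + 0.75 = 18.83.
Posterior ∝ μ^4e^(−9μ) · μ^3e^(−18.83μ) = μ^7e^(−27.83μ), i.e. Gamma(8, 27.83).
Mode = (a−1)/b = 7/27.83 ≈ 0.252.

μ̂_MAP = 0.252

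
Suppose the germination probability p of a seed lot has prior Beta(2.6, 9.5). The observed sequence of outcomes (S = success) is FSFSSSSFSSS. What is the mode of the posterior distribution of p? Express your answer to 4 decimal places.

Prior: Beta(2.6, 9.5).
Data: 8 successes in 11 trials (from the sequence). The binomial likelihood contributes p^8(1−p)^3, so the posterior is Beta(2.6+8, 9.5+3) = Beta(10.6, 12.5).
For Beta(a, b) with a, b > 1 the mode is (a−1)/(a+b−2) = 9.6/21.1 ≈ 0.4550.

p̂_MAP = 0.4550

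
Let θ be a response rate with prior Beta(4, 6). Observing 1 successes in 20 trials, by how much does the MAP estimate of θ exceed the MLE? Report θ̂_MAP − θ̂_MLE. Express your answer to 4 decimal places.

Posterior is Beta(5, 25); MAP = (5−1)/(30−2) = 4/28 ≈ 0.14286.
MLE ignores the prior: θ̂_MLE = k/n = 1/20 ≈ 0.05000.
Difference = 4/28 − 1/20 = 13/140 ≈ 0.0929.

MAP − MLE = 0.0929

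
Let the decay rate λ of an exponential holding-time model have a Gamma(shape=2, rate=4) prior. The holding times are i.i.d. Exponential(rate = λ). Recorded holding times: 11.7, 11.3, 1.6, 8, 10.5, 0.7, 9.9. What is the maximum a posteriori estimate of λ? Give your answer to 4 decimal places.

The Exponential(rate=λ) likelihood is ∝ λ^n e^(−λΣtᵢ). Here n = 7 and Σtᵢ = 11.7 + 11.3 + 1.6 + 8 + 10.5 + 0.7 + 9.9 = 53.7.
Posterior ∝ λe^(−4λ) · λ^7e^(−53.7λ) = λ^8e^(−57.7λ), i.e. Gamma(9, 57.7).
Mode = (a−1)/b = 8/57.7 ≈ 0.1386.

λ̂_MAP = 0.1386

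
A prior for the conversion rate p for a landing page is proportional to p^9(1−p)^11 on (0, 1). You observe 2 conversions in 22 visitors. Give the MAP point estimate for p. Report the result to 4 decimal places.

p̂_MAP = 0.2619

The prior density ∝ p^9(1−p)^11 is the kernel of Beta(10, 12).
Data: 2 successes in 22 trials. The binomial likelihood contributes p^2(1−p)^20, so the posterior is Beta(10+2, 12+20) = Beta(12, 32).
For Beta(a, b) with a, b > 1 the mode is (a−1)/(a+b−2) = 11/42 ≈ 0.2619.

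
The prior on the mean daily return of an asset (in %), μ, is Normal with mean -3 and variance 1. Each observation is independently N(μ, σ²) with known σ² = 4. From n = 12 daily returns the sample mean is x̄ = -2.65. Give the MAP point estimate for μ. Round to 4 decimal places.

μ̂_MAP = -2.7375

n = 12, x̄ = -2.65.
For a Normal prior and Normal likelihood with known variance, the posterior is Normal; its mode equals its mean, the precision-weighted average.
Prior precision 1/σ₀² = 1/1 = 1; data precision n/σ² = 12/4 = 3.
μ̂ = (1·(-3) + 3·(-2.65)) / (1 + 3) = (-10.95)/4 = -2.7375.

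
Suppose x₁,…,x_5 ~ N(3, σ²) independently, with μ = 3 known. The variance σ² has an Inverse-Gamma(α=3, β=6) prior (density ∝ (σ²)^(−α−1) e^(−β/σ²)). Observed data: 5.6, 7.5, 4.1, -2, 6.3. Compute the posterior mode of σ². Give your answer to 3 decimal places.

Sum of squared deviations about the known mean: SS = (5.6−3)² + (7.5−3)² + (4.1−3)² + (-2−3)² + (6.3−3)² = 64.11.
The Normal likelihood contributes (σ²)^(−n/2) exp(−SS/(2σ²)), so the posterior is Inverse-Gamma(α + n/2, β + SS/2) = Inverse-Gamma(5.5, 38.055).
The mode of Inverse-Gamma(a, b) is b/(a+1) = 38.055/6.5 ≈ 5.855.

σ̂²_MAP = 5.855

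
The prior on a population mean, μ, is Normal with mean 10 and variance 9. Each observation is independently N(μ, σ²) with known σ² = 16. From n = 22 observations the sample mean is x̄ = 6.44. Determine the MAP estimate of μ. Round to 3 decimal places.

n = 22, x̄ = 6.44.
For a Normal prior and Normal likelihood with known variance, the posterior is Normal; its mode equals its mean, the precision-weighted average.
Prior precision 1/σ₀² = 1/9; data precision n/σ² = 22/16 = 1.375.
μ̂ = ((1/9)·10 + 1.375·6.44) / (1/9 + 1.375) = (17939/1800)/(107/72) = 17939/2675 ≈ 6.706.

μ̂_MAP = 6.706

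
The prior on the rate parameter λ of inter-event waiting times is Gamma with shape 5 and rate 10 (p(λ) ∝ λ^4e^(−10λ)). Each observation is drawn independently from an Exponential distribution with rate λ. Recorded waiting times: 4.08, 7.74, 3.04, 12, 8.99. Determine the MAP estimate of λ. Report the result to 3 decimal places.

λ̂_MAP = 0.196

The Exponential(rate=λ) likelihood is ∝ λ^n e^(−λΣtᵢ). Here n = 5 and Σtᵢ = 4.08 + 7.74 + 3.04 + 12 + 8.99 = 35.85.
Posterior ∝ λ^4e^(−10λ) · λ^5e^(−35.85λ) = λ^9e^(−45.85λ), i.e. Gamma(10, 45.85).
Mode = (a−1)/b = 9/45.85 ≈ 0.196.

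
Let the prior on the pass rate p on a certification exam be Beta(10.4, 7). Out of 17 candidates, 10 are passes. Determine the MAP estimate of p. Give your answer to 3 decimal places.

Prior: Beta(10.4, 7).
Data: 10 successes in 17 trials. The binomial likelihood contributes p^10(1−p)^7, so the posterior is Beta(10.4+10, 7+7) = Beta(20.4, 14).
For Beta(a, b) with a, b > 1 the mode is (a−1)/(a+b−2) = 19.4/32.4 ≈ 0.599.

p̂_MAP = 0.599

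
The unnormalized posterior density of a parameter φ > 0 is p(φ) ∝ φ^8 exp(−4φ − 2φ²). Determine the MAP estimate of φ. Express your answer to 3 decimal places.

ℓ'(φ) = 8/φ − 4 − 4φ. Setting this to zero and multiplying by φ: 4φ² + 4φ − 8 = 0.
φ = (−4 + √(4² + 4·4·8)) / (2·4) = (−4 + √144) / 8 = (−4 + 12)/8 = 1.
ℓ''(φ) = −8/φ² − 4 < 0, confirming a maximum.

φ̂_MAP = 1.000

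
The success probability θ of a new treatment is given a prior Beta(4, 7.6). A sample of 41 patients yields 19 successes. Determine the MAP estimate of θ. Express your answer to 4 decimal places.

Prior: Beta(4, 7.6).
Data: 19 successes in 41 trials. The binomial likelihood contributes θ^19(1−θ)^22, so the posterior is Beta(4+19, 7.6+22) = Beta(23, 29.6).
For Beta(a, b) with a, b > 1 the mode is (a−1)/(a+b−2) = 22/50.6 ≈ 0.4348.

θ̂_MAP = 0.4348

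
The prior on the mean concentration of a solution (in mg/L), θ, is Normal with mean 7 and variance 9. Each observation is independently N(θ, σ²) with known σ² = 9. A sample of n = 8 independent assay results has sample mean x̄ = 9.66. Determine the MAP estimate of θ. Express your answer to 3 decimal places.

n = 8, x̄ = 9.66.
For a Normal prior and Normal likelihood with known variance, the posterior is Normal; its mode equals its mean, the precision-weighted average.
Prior precision 1/σ₀² = 1/9; data precision n/σ² = 8/9.
θ̂ = ((1/9)·7 + (8/9)·9.66) / (1/9 + 8/9) = (2107/225)/1 = 2107/225 ≈ 9.364.

θ̂_MAP = 9.364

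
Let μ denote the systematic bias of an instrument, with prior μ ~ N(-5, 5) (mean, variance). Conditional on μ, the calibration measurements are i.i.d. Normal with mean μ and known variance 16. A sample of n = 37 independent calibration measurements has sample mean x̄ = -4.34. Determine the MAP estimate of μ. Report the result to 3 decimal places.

μ̂_MAP = -4.393

n = 37, x̄ = -4.34.
For a Normal prior and Normal likelihood with known variance, the posterior is Normal; its mode equals its mean, the precision-weighted average.
Prior precision 1/σ₀² = 1/5 = 0.2; data precision n/σ² = 37/16 = 2.3125.
μ̂ = (0.2·(-5) + 2.3125·(-4.34)) / (0.2 + 2.3125) = (-11.03625)/2.5125 = -2943/670 ≈ -4.393.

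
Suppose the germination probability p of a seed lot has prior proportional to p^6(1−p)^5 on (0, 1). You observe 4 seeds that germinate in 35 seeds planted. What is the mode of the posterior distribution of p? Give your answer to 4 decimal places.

p̂_MAP = 0.2174

The prior density ∝ p^6(1−p)^5 is the kernel of Beta(7, 6).
Data: 4 successes in 35 trials. The binomial likelihood contributes p^4(1−p)^31, so the posterior is Beta(7+4, 6+31) = Beta(11, 37).
For Beta(a, b) with a, b > 1 the mode is (a−1)/(a+b−2) = 10/46 ≈ 0.2174.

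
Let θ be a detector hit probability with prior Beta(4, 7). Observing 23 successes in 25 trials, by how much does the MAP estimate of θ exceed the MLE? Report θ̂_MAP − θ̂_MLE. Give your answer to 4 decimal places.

Posterior is Beta(27, 9); MAP = (27−1)/(36−2) = 26/34 ≈ 0.76471.
MLE ignores the prior: θ̂_MLE = k/n = 23/25 ≈ 0.92000.
Difference = 26/34 − 23/25 = -66/425 ≈ -0.1553.

MAP − MLE = -0.1553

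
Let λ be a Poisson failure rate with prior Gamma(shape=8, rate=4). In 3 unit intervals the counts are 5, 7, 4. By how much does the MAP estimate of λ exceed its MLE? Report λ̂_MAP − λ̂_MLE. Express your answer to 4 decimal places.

Σxᵢ = 16. Posterior is Gamma(24, 7); MAP = (24−1)/7 = 23/7 ≈ 3.28571.
MLE = x̄ = 16/3 ≈ 5.33333.
Difference = 23/7 − 16/3 = -43/21 ≈ -2.0476.

MAP − MLE = -2.0476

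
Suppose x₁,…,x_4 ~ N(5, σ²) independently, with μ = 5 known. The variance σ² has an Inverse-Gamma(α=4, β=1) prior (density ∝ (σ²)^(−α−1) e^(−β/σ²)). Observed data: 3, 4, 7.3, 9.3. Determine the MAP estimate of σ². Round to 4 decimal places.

σ̂²_MAP = 2.1986

Sum of squared deviations about the known mean: SS = (3−5)² + (4−5)² + (7.3−5)² + (9.3−5)² = 28.78.
The Normal likelihood contributes (σ²)^(−n/2) exp(−SS/(2σ²)), so the posterior is Inverse-Gamma(α + n/2, β + SS/2) = Inverse-Gamma(6, 15.39).
The mode of Inverse-Gamma(a, b) is b/(a+1) = 15.39/7 ≈ 2.1986.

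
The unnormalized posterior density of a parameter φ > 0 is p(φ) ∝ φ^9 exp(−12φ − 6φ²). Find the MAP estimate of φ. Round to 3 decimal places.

ℓ'(φ) = 9/φ − 12 − 12φ. Setting this to zero and multiplying by φ: 12φ² + 12φ − 9 = 0.
φ = (−12 + √(12² + 4·12·9)) / (2·12) = (−12 + √576) / 24 = (−12 + 24)/24 = 1/2.
ℓ''(φ) = −9/φ² − 12 < 0, confirming a maximum.

φ̂_MAP = 0.500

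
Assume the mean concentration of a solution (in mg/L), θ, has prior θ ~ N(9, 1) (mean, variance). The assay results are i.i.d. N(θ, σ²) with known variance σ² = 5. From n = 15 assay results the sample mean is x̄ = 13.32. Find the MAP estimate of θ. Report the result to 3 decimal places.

θ̂_MAP = 12.240

n = 15, x̄ = 13.32.
For a Normal prior and Normal likelihood with known variance, the posterior is Normal; its mode equals its mean, the precision-weighted average.
Prior precision 1/σ₀² = 1/1 = 1; data precision n/σ² = 15/5 = 3.
θ̂ = (1·9 + 3·13.32) / (1 + 3) = 48.96/4 = 12.240.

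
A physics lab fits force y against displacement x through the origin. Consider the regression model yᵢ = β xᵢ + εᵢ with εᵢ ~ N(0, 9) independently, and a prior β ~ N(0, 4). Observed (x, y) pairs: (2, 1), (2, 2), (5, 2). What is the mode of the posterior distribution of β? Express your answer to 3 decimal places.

β̂_MAP = 0.454

log p(β | y) = −Σ(yᵢ − βxᵢ)²/(2·9) − β²/(2·4) + const.
Setting the derivative to zero: Σxᵢ(yᵢ − βxᵢ)/9 − β/4 = 0, so β = Σxᵢyᵢ / (Σxᵢ² + σ²/τ²).
Σxᵢyᵢ = 2·1 + 2·2 + 5·2 = 16; Σxᵢ² = 33; σ²/τ² = 2.25.
β̂_MAP = 16 / (33 + 2.25) = 16/35.25 ≈ 0.454.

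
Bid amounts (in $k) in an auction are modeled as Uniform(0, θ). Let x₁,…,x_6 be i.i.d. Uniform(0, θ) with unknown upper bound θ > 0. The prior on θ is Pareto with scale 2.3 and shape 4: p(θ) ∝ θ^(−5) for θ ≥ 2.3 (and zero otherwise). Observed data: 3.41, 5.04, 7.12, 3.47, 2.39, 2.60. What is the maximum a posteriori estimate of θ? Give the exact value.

θ̂_MAP = 7.12

The Uniform(0, θ) likelihood is θ^(−n) for θ ≥ max(xᵢ), zero otherwise. Here max(xᵢ) = 7.12.
Posterior ∝ θ^(−5) · θ^(−6) = θ^(−11) on θ ≥ max(2.3, 7.12) = 7.12.
This density is strictly decreasing in θ, so the posterior mode lies at the lower boundary of the support.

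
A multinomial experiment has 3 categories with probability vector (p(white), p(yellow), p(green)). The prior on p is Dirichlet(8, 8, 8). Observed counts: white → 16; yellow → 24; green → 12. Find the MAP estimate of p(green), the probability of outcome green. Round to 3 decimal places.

The posterior is Dirichlet(αᵢ + nᵢ) = Dirichlet(24, 32, 20).
For a Dirichlet(a₁,…,a_K) with all aᵢ > 1, the mode has j-th component (aⱼ − 1)/(Σaᵢ − K).
Here Σaᵢ = 76 and K = 3, so p(green) = (20 − 1)/(76 − 3) = 19/73 ≈ 0.260.

MAP estimate of p(green) = 0.260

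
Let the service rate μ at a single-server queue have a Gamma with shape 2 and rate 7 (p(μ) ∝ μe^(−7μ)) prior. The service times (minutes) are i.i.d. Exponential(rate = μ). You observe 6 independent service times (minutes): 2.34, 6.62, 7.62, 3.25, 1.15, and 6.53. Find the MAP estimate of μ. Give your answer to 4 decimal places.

The Exponential(rate=μ) likelihood is ∝ μ^n e^(−μΣtᵢ). Here n = 6 and Σtᵢ = 2.34 + 6.62 + 7.62 + 3.25 + 1.15 + 6.53 = 27.51.
Posterior ∝ μe^(−7μ) · μ^6e^(−27.51μ) = μ^7e^(−34.51μ), i.e. Gamma(8, 34.51).
Mode = (a−1)/b = 7/34.51 ≈ 0.2028.

μ̂_MAP = 0.2028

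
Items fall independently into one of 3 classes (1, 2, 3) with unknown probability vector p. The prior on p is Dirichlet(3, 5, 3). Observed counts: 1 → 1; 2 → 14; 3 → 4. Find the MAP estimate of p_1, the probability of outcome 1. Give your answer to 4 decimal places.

The posterior is Dirichlet(αᵢ + nᵢ) = Dirichlet(4, 19, 7).
For a Dirichlet(a₁,…,a_K) with all aᵢ > 1, the mode has j-th component (aⱼ − 1)/(Σaᵢ − K).
Here Σaᵢ = 30 and K = 3, so p_1 = (4 − 1)/(30 − 3) = 3/27 ≈ 0.1111.

MAP estimate: 0.1111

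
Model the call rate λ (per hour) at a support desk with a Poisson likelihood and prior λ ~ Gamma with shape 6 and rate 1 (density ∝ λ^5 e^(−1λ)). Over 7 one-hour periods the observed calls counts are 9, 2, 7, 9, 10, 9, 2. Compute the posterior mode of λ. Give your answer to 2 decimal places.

λ̂_MAP = 6.63

Σxᵢ = 9+2+7+9+10+9+2 = 48, with n = 7.
Posterior ∝ λ^5e^(−1λ) · λ^48e^(−7λ) = λ^53e^(−8λ), i.e. Gamma(shape=54, rate=8).
The mode of a Gamma(a, b) with a ≥ 1 (shape–rate) is (a−1)/b = 53/8 ≈ 6.63.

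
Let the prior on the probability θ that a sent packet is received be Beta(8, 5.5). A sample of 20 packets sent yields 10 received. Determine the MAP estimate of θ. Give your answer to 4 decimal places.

θ̂_MAP = 0.5397

Prior: Beta(8, 5.5).
Data: 10 successes in 20 trials. The binomial likelihood contributes θ^10(1−θ)^10, so the posterior is Beta(8+10, 5.5+10) = Beta(18, 15.5).
For Beta(a, b) with a, b > 1 the mode is (a−1)/(a+b−2) = 17/31.5 ≈ 0.5397.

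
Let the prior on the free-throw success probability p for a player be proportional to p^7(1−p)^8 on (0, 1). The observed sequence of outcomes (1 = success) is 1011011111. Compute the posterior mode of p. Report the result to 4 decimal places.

p̂_MAP = 0.6000

The prior density ∝ p^7(1−p)^8 is the kernel of Beta(8, 9).
Data: 8 successes in 10 trials (from the sequence). The binomial likelihood contributes p^8(1−p)^2, so the posterior is Beta(8+8, 9+2) = Beta(16, 11).
For Beta(a, b) with a, b > 1 the mode is (a−1)/(a+b−2) = 15/25 ≈ 0.6000.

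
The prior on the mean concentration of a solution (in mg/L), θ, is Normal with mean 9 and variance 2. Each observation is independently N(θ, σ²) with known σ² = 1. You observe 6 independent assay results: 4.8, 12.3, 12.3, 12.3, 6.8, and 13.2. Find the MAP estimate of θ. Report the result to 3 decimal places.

θ̂_MAP = 10.185

n = 6; x̄ = (4.8 + 12.3 + 12.3 + 12.3 + 6.8 + 13.2)/6 = 61.7/6 = 617/60 ≈ 10.2833.
For a Normal prior and Normal likelihood with known variance, the posterior is Normal; its mode equals its mean, the precision-weighted average.
Prior precision 1/σ₀² = 1/2 = 0.5; data precision n/σ² = 6/1 = 6.
θ̂ = (0.5·9 + 6·(617/60)) / (0.5 + 6) = 66.2/6.5 = 662/65 ≈ 10.185.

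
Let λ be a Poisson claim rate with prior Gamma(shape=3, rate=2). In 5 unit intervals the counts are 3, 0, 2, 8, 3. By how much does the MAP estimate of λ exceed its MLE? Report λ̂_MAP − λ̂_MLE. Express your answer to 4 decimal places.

Σxᵢ = 16. Posterior is Gamma(19, 7); MAP = (19−1)/7 = 18/7 ≈ 2.57143.
MLE = x̄ = 16/5 ≈ 3.20000.
Difference = 18/7 − 16/5 = -22/35 ≈ -0.6286.

MAP − MLE = -0.6286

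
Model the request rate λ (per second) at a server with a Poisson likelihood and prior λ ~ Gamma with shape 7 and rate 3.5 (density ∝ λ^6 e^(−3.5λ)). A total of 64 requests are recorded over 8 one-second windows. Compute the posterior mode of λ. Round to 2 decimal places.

Σxᵢ = 64, n = 8.
Posterior ∝ λ^6e^(−3.5λ) · λ^64e^(−8λ) = λ^70e^(−11.5λ), i.e. Gamma(shape=71, rate=11.5).
The mode of a Gamma(a, b) with a ≥ 1 (shape–rate) is (a−1)/b = 70/11.5 ≈ 6.09.

λ̂_MAP = 6.09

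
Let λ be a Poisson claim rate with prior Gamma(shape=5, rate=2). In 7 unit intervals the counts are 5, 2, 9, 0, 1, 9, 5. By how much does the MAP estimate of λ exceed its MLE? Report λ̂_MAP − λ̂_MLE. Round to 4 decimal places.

Σxᵢ = 31. Posterior is Gamma(36, 9); MAP = (36−1)/9 = 35/9 ≈ 3.88889.
MLE = x̄ = 31/7 ≈ 4.42857.
Difference = 35/9 − 31/7 = -34/63 ≈ -0.5397.

MAP − MLE = -0.5397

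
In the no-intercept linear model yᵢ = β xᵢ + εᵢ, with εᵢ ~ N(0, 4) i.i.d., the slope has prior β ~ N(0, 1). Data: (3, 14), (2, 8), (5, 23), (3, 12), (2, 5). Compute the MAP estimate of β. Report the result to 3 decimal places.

β̂_MAP = 3.982

log p(β | y) = −Σ(yᵢ − βxᵢ)²/(2·4) − β²/(2·1) + const.
Setting the derivative to zero: Σxᵢ(yᵢ − βxᵢ)/4 − β/1 = 0, so β = Σxᵢyᵢ / (Σxᵢ² + σ²/τ²).
Σxᵢyᵢ = 3·14 + 2·8 + 5·23 + 3·12 + 2·5 = 219; Σxᵢ² = 51; σ²/τ² = 4.
β̂_MAP = 219 / (51 + 4) = 219/55 ≈ 3.982.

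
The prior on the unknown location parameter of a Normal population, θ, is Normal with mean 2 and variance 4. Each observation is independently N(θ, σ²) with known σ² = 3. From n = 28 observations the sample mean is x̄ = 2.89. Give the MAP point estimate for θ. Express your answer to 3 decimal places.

n = 28, x̄ = 2.89.
For a Normal prior and Normal likelihood with known variance, the posterior is Normal; its mode equals its mean, the precision-weighted average.
Prior precision 1/σ₀² = 1/4 = 0.25; data precision n/σ² = 28/3.
θ̂ = (0.25·2 + (28/3)·2.89) / (0.25 + 28/3) = (4121/150)/(115/12) = 8242/2875 ≈ 2.867.

θ̂_MAP = 2.867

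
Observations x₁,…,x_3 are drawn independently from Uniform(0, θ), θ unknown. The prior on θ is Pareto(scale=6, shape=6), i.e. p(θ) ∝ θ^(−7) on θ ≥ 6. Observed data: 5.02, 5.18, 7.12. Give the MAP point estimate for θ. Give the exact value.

θ̂_MAP = 7.12

The Uniform(0, θ) likelihood is θ^(−n) for θ ≥ max(xᵢ), zero otherwise. Here max(xᵢ) = 7.12.
Posterior ∝ θ^(−7) · θ^(−3) = θ^(−10) on θ ≥ max(6, 7.12) = 7.12.
This density is strictly decreasing in θ, so the posterior mode lies at the lower boundary of the support.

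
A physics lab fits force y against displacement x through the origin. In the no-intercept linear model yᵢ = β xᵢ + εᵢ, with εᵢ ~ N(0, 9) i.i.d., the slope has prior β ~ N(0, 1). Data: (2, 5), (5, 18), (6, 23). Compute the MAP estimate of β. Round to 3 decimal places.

log p(β | y) = −Σ(yᵢ − βxᵢ)²/(2·9) − β²/(2·1) + const.
Setting the derivative to zero: Σxᵢ(yᵢ − βxᵢ)/9 − β/1 = 0, so β = Σxᵢyᵢ / (Σxᵢ² + σ²/τ²).
Σxᵢyᵢ = 2·5 + 5·18 + 6·23 = 238; Σxᵢ² = 65; σ²/τ² = 9.
β̂_MAP = 238 / (65 + 9) = 238/74 ≈ 3.216.

β̂_MAP = 3.216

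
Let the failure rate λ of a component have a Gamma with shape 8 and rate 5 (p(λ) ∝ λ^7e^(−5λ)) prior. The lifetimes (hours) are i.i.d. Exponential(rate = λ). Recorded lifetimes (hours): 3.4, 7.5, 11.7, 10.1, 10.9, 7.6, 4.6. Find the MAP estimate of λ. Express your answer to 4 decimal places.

The Exponential(rate=λ) likelihood is ∝ λ^n e^(−λΣtᵢ). Here n = 7 and Σtᵢ = 3.4 + 7.5 + 11.7 + 10.1 + 10.9 + 7.6 + 4.6 = 55.8.
Posterior ∝ λ^7e^(−5λ) · λ^7e^(−55.8λ) = λ^14e^(−60.8λ), i.e. Gamma(15, 60.8).
Mode = (a−1)/b = 14/60.8 ≈ 0.2303.

λ̂_MAP = 0.2303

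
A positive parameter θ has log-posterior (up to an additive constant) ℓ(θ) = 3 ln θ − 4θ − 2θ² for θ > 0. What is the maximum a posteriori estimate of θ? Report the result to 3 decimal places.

θ̂_MAP = 0.500

ℓ'(θ) = 3/θ − 4 − 4θ. Setting this to zero and multiplying by θ: 4θ² + 4θ − 3 = 0.
θ = (−4 + √(4² + 4·4·3)) / (2·4) = (−4 + √64) / 8 = (−4 + 8)/8 = 1/2.
ℓ''(θ) = −3/θ² − 4 < 0, confirming a maximum.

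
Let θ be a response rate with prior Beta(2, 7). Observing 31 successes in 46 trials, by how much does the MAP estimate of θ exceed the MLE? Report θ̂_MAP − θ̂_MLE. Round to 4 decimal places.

Posterior is Beta(33, 22); MAP = (33−1)/(55−2) = 32/53 ≈ 0.60377.
MLE ignores the prior: θ̂_MLE = k/n = 31/46 ≈ 0.67391.
Difference = 32/53 − 31/46 = -171/2438 ≈ -0.0701.

MAP − MLE = -0.0701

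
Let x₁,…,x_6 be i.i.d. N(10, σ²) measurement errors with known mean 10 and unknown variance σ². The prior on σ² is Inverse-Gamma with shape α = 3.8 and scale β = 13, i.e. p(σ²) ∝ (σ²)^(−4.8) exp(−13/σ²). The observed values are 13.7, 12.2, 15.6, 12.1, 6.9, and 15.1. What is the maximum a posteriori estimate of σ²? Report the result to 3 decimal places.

σ̂²_MAP = 7.431

Sum of squared deviations about the known mean: SS = (13.7−10)² + (12.2−10)² + (15.6−10)² + (12.1−10)² + (6.9−10)² + (15.1−10)² = 89.92.
The Normal likelihood contributes (σ²)^(−n/2) exp(−SS/(2σ²)), so the posterior is Inverse-Gamma(α + n/2, β + SS/2) = Inverse-Gamma(6.8, 57.96).
The mode of Inverse-Gamma(a, b) is b/(a+1) = 57.96/7.8 ≈ 7.431.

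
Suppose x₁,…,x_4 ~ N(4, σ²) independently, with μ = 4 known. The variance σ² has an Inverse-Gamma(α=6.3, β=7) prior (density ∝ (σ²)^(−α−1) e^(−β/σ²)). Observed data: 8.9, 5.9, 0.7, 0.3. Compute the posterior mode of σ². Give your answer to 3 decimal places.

σ̂²_MAP = 3.559

Sum of squared deviations about the known mean: SS = (8.9−4)² + (5.9−4)² + (0.7−4)² + (0.3−4)² = 52.2.
The Normal likelihood contributes (σ²)^(−n/2) exp(−SS/(2σ²)), so the posterior is Inverse-Gamma(α + n/2, β + SS/2) = Inverse-Gamma(8.3, 33.1).
The mode of Inverse-Gamma(a, b) is b/(a+1) = 33.1/9.3 ≈ 3.559.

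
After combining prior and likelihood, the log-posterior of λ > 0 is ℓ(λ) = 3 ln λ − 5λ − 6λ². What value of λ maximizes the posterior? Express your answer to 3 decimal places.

λ̂_MAP = 0.333

ℓ'(λ) = 3/λ − 5 − 12λ. Setting this to zero and multiplying by λ: 12λ² + 5λ − 3 = 0.
λ = (−5 + √(5² + 4·12·3)) / (2·12) = (−5 + √169) / 24 = (−5 + 13)/24 = 1/3.
ℓ''(λ) = −3/λ² − 12 < 0, confirming a maximum.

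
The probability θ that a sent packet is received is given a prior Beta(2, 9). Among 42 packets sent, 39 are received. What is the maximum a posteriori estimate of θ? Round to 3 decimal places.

θ̂_MAP = 0.784

Prior: Beta(2, 9).
Data: 39 successes in 42 trials. The binomial likelihood contributes θ^39(1−θ)^3, so the posterior is Beta(2+39, 9+3) = Beta(41, 12).
For Beta(a, b) with a, b > 1 the mode is (a−1)/(a+b−2) = 40/51 ≈ 0.784.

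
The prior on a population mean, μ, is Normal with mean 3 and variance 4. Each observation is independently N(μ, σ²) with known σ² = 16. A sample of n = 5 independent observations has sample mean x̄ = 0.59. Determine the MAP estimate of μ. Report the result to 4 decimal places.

n = 5, x̄ = 0.59.
For a Normal prior and Normal likelihood with known variance, the posterior is Normal; its mode equals its mean, the precision-weighted average.
Prior precision 1/σ₀² = 1/4 = 0.25; data precision n/σ² = 5/16 = 0.3125.
μ̂ = (0.25·3 + 0.3125·0.59) / (0.25 + 0.3125) = 0.934375/0.5625 = 299/180 ≈ 1.6611.

μ̂_MAP = 1.6611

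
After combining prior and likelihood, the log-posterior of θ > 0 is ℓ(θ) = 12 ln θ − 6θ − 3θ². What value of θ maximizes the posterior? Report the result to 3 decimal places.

θ̂_MAP = 1.000

ℓ'(θ) = 12/θ − 6 − 6θ. Setting this to zero and multiplying by θ: 6θ² + 6θ − 12 = 0.
θ = (−6 + √(6² + 4·6·12)) / (2·6) = (−6 + √324) / 12 = (−6 + 18)/12 = 1.
ℓ''(θ) = −12/θ² − 6 < 0, confirming a maximum.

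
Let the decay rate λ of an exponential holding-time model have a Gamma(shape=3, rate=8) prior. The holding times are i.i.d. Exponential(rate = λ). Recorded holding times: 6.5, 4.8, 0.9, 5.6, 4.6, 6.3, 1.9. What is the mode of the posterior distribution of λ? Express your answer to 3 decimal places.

The Exponential(rate=λ) likelihood is ∝ λ^n e^(−λΣtᵢ). Here n = 7 and Σtᵢ = 6.5 + 4.8 + 0.9 + 5.6 + 4.6 + 6.3 + 1.9 = 30.6.
Posterior ∝ λ^2e^(−8λ) · λ^7e^(−30.6λ) = λ^9e^(−38.6λ), i.e. Gamma(10, 38.6).
Mode = (a−1)/b = 9/38.6 ≈ 0.233.

λ̂_MAP = 0.233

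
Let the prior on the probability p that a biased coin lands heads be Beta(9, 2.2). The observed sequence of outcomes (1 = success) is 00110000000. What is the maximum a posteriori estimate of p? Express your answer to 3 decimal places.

p̂_MAP = 0.495

Prior: Beta(9, 2.2).
Data: 2 successes in 11 trials (from the sequence). The binomial likelihood contributes p^2(1−p)^9, so the posterior is Beta(9+2, 2.2+9) = Beta(11, 11.2).
For Beta(a, b) with a, b > 1 the mode is (a−1)/(a+b−2) = 10/20.2 ≈ 0.495.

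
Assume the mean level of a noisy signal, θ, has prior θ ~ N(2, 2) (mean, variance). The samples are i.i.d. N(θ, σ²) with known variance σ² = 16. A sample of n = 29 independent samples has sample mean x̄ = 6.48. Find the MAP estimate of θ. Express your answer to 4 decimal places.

θ̂_MAP = 5.5114

n = 29, x̄ = 6.48.
For a Normal prior and Normal likelihood with known variance, the posterior is Normal; its mode equals its mean, the precision-weighted average.
Prior precision 1/σ₀² = 1/2 = 0.5; data precision n/σ² = 29/16 = 1.8125.
θ̂ = (0.5·2 + 1.8125·6.48) / (0.5 + 1.8125) = 12.745/2.3125 = 5098/925 ≈ 5.5114.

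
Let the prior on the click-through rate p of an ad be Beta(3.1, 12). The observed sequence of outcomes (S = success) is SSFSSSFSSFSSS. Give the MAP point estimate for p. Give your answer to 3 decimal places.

p̂_MAP = 0.464

Prior: Beta(3.1, 12).
Data: 10 successes in 13 trials (from the sequence). The binomial likelihood contributes p^10(1−p)^3, so the posterior is Beta(3.1+10, 12+3) = Beta(13.1, 15).
For Beta(a, b) with a, b > 1 the mode is (a−1)/(a+b−2) = 12.1/26.1 ≈ 0.464.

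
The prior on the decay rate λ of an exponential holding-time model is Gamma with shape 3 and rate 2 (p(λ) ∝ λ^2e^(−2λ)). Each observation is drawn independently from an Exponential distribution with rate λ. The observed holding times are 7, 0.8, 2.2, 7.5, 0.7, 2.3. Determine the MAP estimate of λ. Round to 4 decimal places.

The Exponential(rate=λ) likelihood is ∝ λ^n e^(−λΣtᵢ). Here n = 6 and Σtᵢ = 7 + 0.8 + 2.2 + 7.5 + 0.7 + 2.3 = 20.5.
Posterior ∝ λ^2e^(−2λ) · λ^6e^(−20.5λ) = λ^8e^(−22.5λ), i.e. Gamma(9, 22.5).
Mode = (a−1)/b = 8/22.5 ≈ 0.3556.

λ̂_MAP = 0.3556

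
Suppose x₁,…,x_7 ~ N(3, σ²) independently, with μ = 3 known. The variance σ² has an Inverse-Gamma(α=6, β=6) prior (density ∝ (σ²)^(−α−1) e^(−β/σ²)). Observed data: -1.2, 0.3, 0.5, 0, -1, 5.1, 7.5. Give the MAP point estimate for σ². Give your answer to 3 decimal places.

σ̂²_MAP = 4.421

Sum of squared deviations about the known mean: SS = (-1.2−3)² + (0.3−3)² + (0.5−3)² + (0−3)² + (-1−3)² + (5.1−3)² + (7.5−3)² = 80.84.
The Normal likelihood contributes (σ²)^(−n/2) exp(−SS/(2σ²)), so the posterior is Inverse-Gamma(α + n/2, β + SS/2) = Inverse-Gamma(9.5, 46.42).
The mode of Inverse-Gamma(a, b) is b/(a+1) = 46.42/10.5 ≈ 4.421.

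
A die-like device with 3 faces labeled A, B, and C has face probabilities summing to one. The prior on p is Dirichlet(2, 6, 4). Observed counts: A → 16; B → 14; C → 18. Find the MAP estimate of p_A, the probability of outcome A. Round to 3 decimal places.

The posterior is Dirichlet(αᵢ + nᵢ) = Dirichlet(18, 20, 22).
For a Dirichlet(a₁,…,a_K) with all aᵢ > 1, the mode has j-th component (aⱼ − 1)/(Σaᵢ − K).
Here Σaᵢ = 60 and K = 3, so p_A = (18 − 1)/(60 − 3) = 17/57 ≈ 0.298.

MAP estimate of p_A = 0.298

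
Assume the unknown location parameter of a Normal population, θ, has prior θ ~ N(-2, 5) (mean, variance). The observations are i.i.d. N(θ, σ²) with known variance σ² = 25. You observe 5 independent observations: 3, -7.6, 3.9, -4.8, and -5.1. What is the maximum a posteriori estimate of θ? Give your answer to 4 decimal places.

n = 5; x̄ = (3 + (-7.6) + 3.9 + (-4.8) + (-5.1))/5 = -10.6/5 = -2.12.
For a Normal prior and Normal likelihood with known variance, the posterior is Normal; its mode equals its mean, the precision-weighted average.
Prior precision 1/σ₀² = 1/5 = 0.2; data precision n/σ² = 5/25 = 0.2.
θ̂ = (0.2·(-2) + 0.2·(-2.12)) / (0.2 + 0.2) = (-0.824)/0.4 = -2.0600.

θ̂_MAP = -2.0600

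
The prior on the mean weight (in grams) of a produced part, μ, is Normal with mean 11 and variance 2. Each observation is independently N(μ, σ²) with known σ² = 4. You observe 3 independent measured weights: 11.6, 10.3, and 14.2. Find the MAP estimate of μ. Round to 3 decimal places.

n = 3; x̄ = (11.6 + 10.3 + 14.2)/3 = 36.1/3 = 361/30 ≈ 12.0333.
For a Normal prior and Normal likelihood with known variance, the posterior is Normal; its mode equals its mean, the precision-weighted average.
Prior precision 1/σ₀² = 1/2 = 0.5; data precision n/σ² = 3/4 = 0.75.
μ̂ = (0.5·11 + 0.75·(361/30)) / (0.5 + 0.75) = 14.525/1.25 = 11.620.

μ̂_MAP = 11.620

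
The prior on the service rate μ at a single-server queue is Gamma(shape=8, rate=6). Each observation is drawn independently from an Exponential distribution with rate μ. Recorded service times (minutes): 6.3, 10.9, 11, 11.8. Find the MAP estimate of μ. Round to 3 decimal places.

μ̂_MAP = 0.239

The Exponential(rate=μ) likelihood is ∝ μ^n e^(−μΣtᵢ). Here n = 4 and Σtᵢ = 6.3 + 10.9 + 11 + 11.8 = 40.
Posterior ∝ μ^7e^(−6μ) · μ^4e^(−40μ) = μ^11e^(−46μ), i.e. Gamma(12, 46).
Mode = (a−1)/b = 11/46 ≈ 0.239.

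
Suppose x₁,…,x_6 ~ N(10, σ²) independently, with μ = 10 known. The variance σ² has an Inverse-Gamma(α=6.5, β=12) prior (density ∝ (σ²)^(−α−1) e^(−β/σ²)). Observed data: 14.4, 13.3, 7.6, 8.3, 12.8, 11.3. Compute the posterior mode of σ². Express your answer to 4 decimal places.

σ̂²_MAP = 3.4490

Sum of squared deviations about the known mean: SS = (14.4−10)² + (13.3−10)² + (7.6−10)² + (8.3−10)² + (12.8−10)² + (11.3−10)² = 48.43.
The Normal likelihood contributes (σ²)^(−n/2) exp(−SS/(2σ²)), so the posterior is Inverse-Gamma(α + n/2, β + SS/2) = Inverse-Gamma(9.5, 36.215).
The mode of Inverse-Gamma(a, b) is b/(a+1) = 36.215/10.5 ≈ 3.4490.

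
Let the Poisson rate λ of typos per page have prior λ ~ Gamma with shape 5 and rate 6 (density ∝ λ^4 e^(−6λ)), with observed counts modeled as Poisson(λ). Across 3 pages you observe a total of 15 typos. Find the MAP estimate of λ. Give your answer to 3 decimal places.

Σxᵢ = 15, n = 3.
Posterior ∝ λ^4e^(−6λ) · λ^15e^(−3λ) = λ^19e^(−9λ), i.e. Gamma(shape=20, rate=9).
The mode of a Gamma(a, b) with a ≥ 1 (shape–rate) is (a−1)/b = 19/9 ≈ 2.111.

λ̂_MAP = 2.111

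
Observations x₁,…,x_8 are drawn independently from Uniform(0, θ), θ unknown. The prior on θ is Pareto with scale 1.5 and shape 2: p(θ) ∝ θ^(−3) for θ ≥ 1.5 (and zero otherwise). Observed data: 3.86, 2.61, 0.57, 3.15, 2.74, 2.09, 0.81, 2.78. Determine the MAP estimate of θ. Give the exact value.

The Uniform(0, θ) likelihood is θ^(−n) for θ ≥ max(xᵢ), zero otherwise. Here max(xᵢ) = 3.86.
Posterior ∝ θ^(−3) · θ^(−8) = θ^(−11) on θ ≥ max(1.5, 3.86) = 3.86.
This density is strictly decreasing in θ, so the posterior mode lies at the lower boundary of the support.

θ̂_MAP = 3.86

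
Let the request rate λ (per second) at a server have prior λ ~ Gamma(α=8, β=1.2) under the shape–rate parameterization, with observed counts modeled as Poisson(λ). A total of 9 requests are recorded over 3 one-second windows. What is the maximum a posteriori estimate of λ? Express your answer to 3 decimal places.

Σxᵢ = 9, n = 3.
Posterior ∝ λ^7e^(−1.2λ) · λ^9e^(−3λ) = λ^16e^(−4.2λ), i.e. Gamma(shape=17, rate=4.2).
The mode of a Gamma(a, b) with a ≥ 1 (shape–rate) is (a−1)/b = 16/4.2 ≈ 3.810.

λ̂_MAP = 3.810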